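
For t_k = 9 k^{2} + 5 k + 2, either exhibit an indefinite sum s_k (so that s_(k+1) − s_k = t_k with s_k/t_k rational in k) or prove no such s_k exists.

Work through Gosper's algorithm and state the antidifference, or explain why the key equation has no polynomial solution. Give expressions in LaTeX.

Ratio r(k) = (9*k**2 + 23*k + 16)/(9*k**2 + 5*k + 2).
Normal form (A,B,C) = (1, 1, k**2 + 5*k/9 + 2/9).
Need (1)·f(k+1) − (1)·f(k) = k**2 + 5*k/9 + 2/9.
Bound: deg f ≤ 3.
Coefficient equations give f(k) = k*(3*k**2 - 2*k + 1)/9.
Then R = B(k−1)f/C = k*(3*k**2 - 2*k + 1)/(9*k**2 + 5*k + 2), so s_k = R(k)·t_k = k*(3*k**2 - 2*k + 1).
Verify: 9*k**2 + 5*k + 2 matches t_k.

s_k = k \left(3 k^{2} - 2 k + 1\right)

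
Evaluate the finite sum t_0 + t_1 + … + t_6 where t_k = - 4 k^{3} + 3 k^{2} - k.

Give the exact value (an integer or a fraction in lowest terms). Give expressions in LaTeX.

Σ = -1512

t_(k+1)/t_k = (4*k**3 + 9*k**2 + 7*k + 2)/(k*(4*k**2 - 3*k + 1)).
Normal form (A,B,C) = (1, 1, k**3 - 3*k**2/4 + k/4).
Key eq: (1)·f(k+1) = (1)·f(k) + (k**3 - 3*k**2/4 + k/4).
d = 4 from the (0,0,3) case.
Match coefficients ⇒ f(k) = k*(k - 1)**3/4.
Get s_k = R·t_k = k*(-k**3 + 3*k**2 - 3*k + 1) with R(k) = B(k−1)f(k)/C(k) = (k - 1)**3/(4*k**2 - 3*k + 1).
Δs = k*(-4*k**2 + 3*k - 1), as required.
Sum = s_(7) − s_(0); s_(7) = -1512, s_(0) = 0 ⇒ -1512.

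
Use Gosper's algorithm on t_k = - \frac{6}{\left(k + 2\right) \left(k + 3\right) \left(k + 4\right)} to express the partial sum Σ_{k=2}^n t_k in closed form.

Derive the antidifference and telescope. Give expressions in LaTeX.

r(k) = (k + 2)/(k + 5) after simplifying.
Take A(k)=k + 2, B(k)=k + 5, C(k)=1.
f must satisfy (k + 2)·f(k+1) − (k + 4)·f(k) = 1.
d = 2 from the (1,1,0) case.
A polynomial solution: f(k) = k*(k + 5)/12.
Get s_k = R·t_k = k*(-k - 5)/(2*(k + 2)*(k + 3)) with R(k) = B(k−1)f(k)/C(k) = k*(k + 4)*(k + 5)/12.
Check: Δs_k = -6/(k**3 + 9*k**2 + 26*k + 24). ✓
Σ_(k=2)^n t_k = s_(n+1) − s_(2) = ((-n**2 - 7*n - 6)/(2*(n**2 + 7*n + 12))) − (-7/20), i.e. 3*(-n**2 - 7*n + 8)/(20*(n**2 + 7*n + 12)).

S(n) = \frac{3 \left(- n^{2} - 7 n + 8\right)}{20 \left(n^{2} + 7 n + 12\right)}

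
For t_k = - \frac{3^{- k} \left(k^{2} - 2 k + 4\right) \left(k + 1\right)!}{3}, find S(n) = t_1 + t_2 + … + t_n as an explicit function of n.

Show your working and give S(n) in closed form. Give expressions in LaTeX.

S(n) = 3^{- n - 1} \left(- 2 \cdot 3^{n} - n^{3} n! - 2 n^{2} n! + n n! + 2 n!\right)

The ratio is (k + 2)*(-2*k + (k + 1)**2 + 2)/(3*(k**2 - 2*k + 4)).
Gosper form: A/B · C(k+1)/C(k) with A=k/3 + 2/3, B=1, C=k**2 - 2*k + 4.
Solve (k/3 + 2/3)·f(k+1) − (1)·f(k) = k**2 - 2*k + 4.
Bound: deg f ≤ 1.
Solve for f: f(k) = 3*(k - 2) (degree 1 ≤ 1).
So s_k = (B(k−1)f/C)·t_k = (3*(k - 2)/(k**2 - 2*k + 4))·t_k = -(k - 2)*factorial(k + 1)/3**k.
Δs = -(k**2 - 2*k + 4)*factorial(k + 1)/(3*3**k), as required.
Σ_(k=1)^n t_k = s_(n+1) − s_(1) = (-3**(-n - 1)*(n - 1)*factorial(n + 2)) − (2/3), i.e. 3**(-n - 1)*(-2*3**n - n**3*factorial(n) - 2*n**2*factorial(n) + n*factorial(n) + 2*factorial(n)).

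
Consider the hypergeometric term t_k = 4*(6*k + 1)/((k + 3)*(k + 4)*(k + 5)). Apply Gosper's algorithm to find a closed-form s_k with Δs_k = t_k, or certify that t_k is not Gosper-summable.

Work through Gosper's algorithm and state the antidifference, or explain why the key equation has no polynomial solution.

Step 1: r(k) = (k + 3)*(6*k + 7)/((k + 6)*(6*k + 1)).
Take A(k)=k + 3, B(k)=k + 6, C(k)=k + 1/6.
f must satisfy (k + 3)·f(k+1) − (k + 5)·f(k) = k + 1/6.
deg f ≤ 2 (via 1,1,1).
Match coefficients ⇒ f(k) = k*(19*k - 11)/144.
R(k) = B(k−1)·f(k)/C(k) = k*(k + 5)*(19*k - 11)/(24*(6*k + 1)); s_k = R·t_k = k*(19*k - 11)/(6*(k + 3)*(k + 4)).
Check: Δs_k = 4*(6*k + 1)/(k**3 + 12*k**2 + 47*k + 60). ✓

s_k = k*(19*k - 11)/(6*(k + 3)*(k + 4))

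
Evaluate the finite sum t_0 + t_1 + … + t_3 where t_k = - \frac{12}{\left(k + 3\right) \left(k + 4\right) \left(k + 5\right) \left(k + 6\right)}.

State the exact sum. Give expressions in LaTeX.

t_(k+1)/t_k = (k + 3)/(k + 7).
A = k + 3, B = k + 7, C = 1.
Key eq: (k + 3)·f(k+1) = (k + 6)·f(k) + (1).
d = 3 from the (1,1,0) case.
Solve for f: f(k) = k*(k**2 + 12*k + 47)/180 (degree 3 ≤ 3).
Certificate R = B(k−1)f/C = k*(k + 6)*(k**2 + 12*k + 47)/180 gives s_k = k*(-k**2 - 12*k - 47)/(15*(k + 3)*(k + 4)*(k + 5)).
Verify: -12/(k**4 + 18*k**3 + 119*k**2 + 342*k + 360) matches t_k.
Sum = s_(4) − s_(0); s_(4) = -37/630, s_(0) = 0 ⇒ -37/630.

Σ = -37/630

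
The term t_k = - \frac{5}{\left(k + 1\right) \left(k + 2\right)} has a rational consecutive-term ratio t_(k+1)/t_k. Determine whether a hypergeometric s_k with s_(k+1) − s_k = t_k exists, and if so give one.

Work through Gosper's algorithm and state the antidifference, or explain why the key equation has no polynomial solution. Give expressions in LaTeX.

s_k = - \frac{5 k}{k + 1}

The ratio is (k + 1)/(k + 3).
Factor: A=k + 1; B=k + 3; C=1.
Solve (k + 1)·f(k+1) − (k + 2)·f(k) = 1.
Bound: deg f ≤ 1.
Solving with deg f ≤ 1: f(k) = k.
Certificate R = B(k−1)f/C = k*(k + 2) gives s_k = -5*k/(k + 1).
Δs = -5/(k**2 + 3*k + 2), as required.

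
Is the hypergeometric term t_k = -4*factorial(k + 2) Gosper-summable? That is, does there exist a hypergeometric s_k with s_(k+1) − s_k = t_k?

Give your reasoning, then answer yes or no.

Ratio r(k) = k + 3.
Gosper form: A/B · C(k+1)/C(k) with A=k + 3, B=1, C=1.
f must satisfy (k + 3)·f(k+1) − (1)·f(k) = 1.
Bound: deg f ≤ -1.
Bound -1 < 0, so the key equation has no polynomial solution.

No. Not Gosper-summable.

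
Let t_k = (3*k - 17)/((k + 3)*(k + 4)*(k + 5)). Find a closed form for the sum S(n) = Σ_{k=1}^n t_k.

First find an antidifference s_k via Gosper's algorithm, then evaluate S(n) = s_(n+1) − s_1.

S(n) = n*(-n - 69)/(20*(n**2 + 9*n + 20))

Ratio r(k) = (k + 3)*(3*k - 14)/((k + 6)*(3*k - 17)).
Gosper form: A/B · C(k+1)/C(k) with A=k + 3, B=k + 6, C=k - 17/3.
Solve (k + 3)·f(k+1) − (k + 5)·f(k) = k - 17/3.
deg f ≤ 2 (via 1,1,1).
Solving with deg f ≤ 2: f(k) = -k*(k + 16)/9.
Certificate R = B(k−1)f/C = -k*(k + 5)*(k + 16)/(3*(3*k - 17)) gives s_k = k*(-k - 16)/(3*(k + 3)*(k + 4)).
s_(k+1) − s_k = (3*k - 17)/(k**3 + 12*k**2 + 47*k + 60) = t_k.
Σ_(k=1)^n t_k = s_(n+1) − s_(1) = ((-n**2 - 18*n - 17)/(3*(n**2 + 9*n + 20))) − (-17/60), i.e. n*(-n - 69)/(20*(n**2 + 9*n + 20)).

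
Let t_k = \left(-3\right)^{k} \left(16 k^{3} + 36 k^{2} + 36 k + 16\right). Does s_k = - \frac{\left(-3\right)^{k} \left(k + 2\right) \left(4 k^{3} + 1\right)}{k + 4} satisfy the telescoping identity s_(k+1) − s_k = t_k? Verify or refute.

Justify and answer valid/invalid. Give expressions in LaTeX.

Invalid: residual \frac{\left(-3\right)^{k} \left(- 32 k^{4} - 208 k^{3} - 360 k^{2} - 320 k - 130\right)}{k^{2} + 9 k + 20} ≠ 0.

s_(k+1) = 3*(-3)**k*(k + 3)*(4*(k + 1)**3 + 1)/(k + 5)
s_(k+1) − s_k = (-3)**k*(16*k**5 + 148*k**4 + 472*k**3 + 700*k**2 + 544*k + 190)/(k**2 + 9*k + 20)
(s_(k+1) − s_k) − t_k = (-3)**k*(-32*k**4 - 208*k**3 - 360*k**2 - 320*k - 130)/(k**2 + 9*k + 20)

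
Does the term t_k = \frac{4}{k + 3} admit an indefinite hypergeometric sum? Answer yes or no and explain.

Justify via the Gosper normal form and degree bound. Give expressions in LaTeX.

No. Not Gosper-summable.

Compute t_(k+1)/t_k: get (k + 3)/(k + 4).
So A=k + 3 and B=k + 4, with C=1.
Solve (k + 3)·f(k+1) − (k + 3)·f(k) = 1.
Degrees (1,1,0) ⇒ d ≤ 0.
Write f(k) = c0. Then LHS − RHS = -1, requiring -1 = 0: contradictory. No certificate.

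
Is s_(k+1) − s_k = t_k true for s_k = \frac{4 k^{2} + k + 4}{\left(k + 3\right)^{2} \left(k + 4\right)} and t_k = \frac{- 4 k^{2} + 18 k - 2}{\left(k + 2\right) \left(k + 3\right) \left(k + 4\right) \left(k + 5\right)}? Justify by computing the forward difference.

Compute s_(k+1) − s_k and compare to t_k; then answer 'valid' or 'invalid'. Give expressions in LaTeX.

Invalid: residual \frac{8 k^{3} + 15 k^{2} - 43 k + 26}{k^{6} + 21 k^{5} + 181 k^{4} + 819 k^{3} + 2050 k^{2} + 2688 k + 1440} ≠ 0.

s_(k+1) = (k + 4*(k + 1)**2 + 5)/((k + 4)**2*(k + 5))
s_(k+1) − s_k = (-4*k**3 + 6*k**2 + 79*k + 1)/(k**5 + 19*k**4 + 143*k**3 + 533*k**2 + 984*k + 720)
(s_(k+1) − s_k) − t_k = (8*k**3 + 15*k**2 - 43*k + 26)/(k**6 + 21*k**5 + 181*k**4 + 819*k**3 + 2050*k**2 + 2688*k + 1440)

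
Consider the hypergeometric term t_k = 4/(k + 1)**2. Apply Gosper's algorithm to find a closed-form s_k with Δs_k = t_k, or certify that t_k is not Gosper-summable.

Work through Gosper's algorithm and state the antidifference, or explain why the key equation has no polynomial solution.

Step 1: r(k) = (k + 1)**2/(k + 2)**2.
So A=k**2 + 2*k + 1 and B=k**2 + 4*k + 4, with C=1.
Set up (k**2 + 2*k + 1)·f(k+1) − (k**2 + 2*k + 1)·f(k) − (1) = 0.
d = 0 from the (2,2,0) case.
Generic f = c0 gives residual -1; -1 = 0 cannot hold, so t_k is not Gosper-summable.

no hypergeometric antidifference exists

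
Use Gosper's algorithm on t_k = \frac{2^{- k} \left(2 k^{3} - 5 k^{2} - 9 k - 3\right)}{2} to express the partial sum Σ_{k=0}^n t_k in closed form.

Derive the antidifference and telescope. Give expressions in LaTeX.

S(n) = 2^{- n - 1} \left(- 2^{n + 1} - 2 n^{3} - 7 n^{2} - 7 n - 1\right)

t_(k+1)/t_k = (2*k**3 + k**2 - 13*k - 15)/(2*(2*k**3 - 5*k**2 - 9*k - 3)).
A = 1/2, B = 1, C = k**3 - 5*k**2/2 - 9*k/2 - 3/2.
Set up (1/2)·f(k+1) − (1)·f(k) − (k**3 - 5*k**2/2 - 9*k/2 - 3/2) = 0.
deg f ≤ 3 (via 0,0,3).
Solve for f: f(k) = -2*k**3 - k**2 + k + 1 (degree 3 ≤ 3).
R(k) = B(k−1)·f(k)/C(k) = -2*(2*k**3 + k**2 - k - 1)/((2*k + 1)*(k**2 - 3*k - 3)); s_k = R·t_k = (-2*k**3 - k**2 + k + 1)/2**k.
Verify: (2*k**3 - 5*k**2 - 9*k - 3)/(2*2**k) matches t_k.
Σ_(k=0)^n t_k = s_(n+1) − s_(0) = (2**(-n - 1)*(-2*n**3 - 7*n**2 - 7*n - 1)) − (1), i.e. 2**(-n - 1)*(-2**(n + 1) - 2*n**3 - 7*n**2 - 7*n - 1).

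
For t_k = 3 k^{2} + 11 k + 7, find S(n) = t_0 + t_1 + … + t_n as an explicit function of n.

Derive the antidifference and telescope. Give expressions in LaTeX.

r(k) = (3*k**2 + 17*k + 21)/(3*k**2 + 11*k + 7) after simplifying.
A = 1, B = 1, C = k**2 + 11*k/3 + 7/3.
Key eq: (1)·f(k+1) = (1)·f(k) + (k**2 + 11*k/3 + 7/3).
d = 3 from the (0,0,2) case.
Match coefficients ⇒ f(k) = k*(k**2 + 4*k + 2)/3.
So s_k = (B(k−1)f/C)·t_k = (k*(k**2 + 4*k + 2)/(3*k**2 + 11*k + 7))·t_k = k*(k**2 + 4*k + 2).
Δs = 3*k**2 + 11*k + 7, as required.
Evaluate: s_(n+1) = n**3 + 7*n**2 + 13*n + 7; subtract s_(0) = 0 ⇒ S(n) = n**3 + 7*n**2 + 13*n + 7.

S(n) = n^{3} + 7 n^{2} + 13 n + 7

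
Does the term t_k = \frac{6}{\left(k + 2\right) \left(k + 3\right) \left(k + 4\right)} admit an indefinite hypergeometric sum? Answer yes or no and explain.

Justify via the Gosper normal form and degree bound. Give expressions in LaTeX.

Yes. s_k = \frac{k \left(k + 5\right)}{2 \left(k + 2\right) \left(k + 3\right)}.

Ratio r(k) = (k + 2)/(k + 5).
Normal form (A,B,C) = (k + 2, k + 5, 1).
Solve (k + 2)·f(k+1) − (k + 4)·f(k) = 1.
From deg A=1, deg B=1, deg C=0: d=2.
Solve for f: f(k) = k*(k + 5)/12 (degree 2 ≤ 2).
Get s_k = R·t_k = k*(k + 5)/(2*(k + 2)*(k + 3)) with R(k) = B(k−1)f(k)/C(k) = k*(k + 4)*(k + 5)/12.
Verify: 6/(k**3 + 9*k**2 + 26*k + 24) matches t_k.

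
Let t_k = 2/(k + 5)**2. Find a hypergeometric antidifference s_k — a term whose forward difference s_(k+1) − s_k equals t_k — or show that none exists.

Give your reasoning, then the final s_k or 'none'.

none (Gosper's algorithm certifies no s_k)

t_(k+1)/t_k = (k + 5)**2/(k + 6)**2.
A = k**2 + 10*k + 25, B = k**2 + 12*k + 36, C = 1.
f must satisfy (k**2 + 10*k + 25)·f(k+1) − (k**2 + 10*k + 25)·f(k) = 1.
deg f ≤ 0 (via 2,2,0).
Write f(k) = c0. Then LHS − RHS = -1, requiring -1 = 0: contradictory. No certificate.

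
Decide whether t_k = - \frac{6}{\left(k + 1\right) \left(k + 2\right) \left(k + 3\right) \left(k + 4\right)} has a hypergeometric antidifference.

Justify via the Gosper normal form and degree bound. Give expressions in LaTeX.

Yes. s_k = \frac{k \left(- k^{2} - 6 k - 11\right)}{3 \left(k + 1\right) \left(k + 2\right) \left(k + 3\right)}.

r(k) = (k + 1)/(k + 5) after simplifying.
Gosper form: A/B · C(k+1)/C(k) with A=k + 1, B=k + 5, C=1.
Need (k + 1)·f(k+1) − (k + 4)·f(k) = 1.
From deg A=1, deg B=1, deg C=0: d=3.
Solve for f: f(k) = k*(k**2 + 6*k + 11)/18 (degree 3 ≤ 3).
So s_k = (B(k−1)f/C)·t_k = (k*(k + 4)*(k**2 + 6*k + 11)/18)·t_k = k*(-k**2 - 6*k - 11)/(3*(k + 1)*(k + 2)*(k + 3)).
Verify: -6/(k**4 + 10*k**3 + 35*k**2 + 50*k + 24) matches t_k.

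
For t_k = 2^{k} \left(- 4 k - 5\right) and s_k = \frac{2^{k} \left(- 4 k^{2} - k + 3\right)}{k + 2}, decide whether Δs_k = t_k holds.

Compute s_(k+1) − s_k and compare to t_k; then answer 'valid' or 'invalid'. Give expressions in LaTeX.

Invalid: residual \frac{2^{k} \left(4 k^{2} + 9 k + 13\right)}{k^{2} + 5 k + 6} ≠ 0.

s_(k+1) = 2**(k + 1)*(-k - 4*(k + 1)**2 + 2)/(k + 3)
s_(k+1) − s_k = 2**k*(-4*k**3 - 21*k**2 - 40*k - 17)/(k**2 + 5*k + 6)
(s_(k+1) − s_k) − t_k = 2**k*(4*k**2 + 9*k + 13)/(k**2 + 5*k + 6)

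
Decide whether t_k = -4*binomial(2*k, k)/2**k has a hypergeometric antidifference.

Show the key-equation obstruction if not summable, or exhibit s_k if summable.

Ratio r(k) = (2*k + 1)/(k + 1).
Gosper form: A/B · C(k+1)/C(k) with A=2*k + 1, B=k + 1, C=1.
Need (2*k + 1)·f(k+1) − (k)·f(k) = 1.
deg f ≤ -1 (via 1,1,0).
d = -1 < 0 ⇒ no nonzero polynomial f; not summable.

No. Not Gosper-summable.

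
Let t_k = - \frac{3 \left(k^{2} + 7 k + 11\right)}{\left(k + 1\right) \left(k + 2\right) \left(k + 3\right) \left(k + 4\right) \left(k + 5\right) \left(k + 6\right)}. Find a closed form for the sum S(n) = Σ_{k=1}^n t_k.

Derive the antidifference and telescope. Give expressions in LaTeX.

S(n) = \frac{n \left(- n^{2} - 12 n - 44\right)}{48 \left(n^{3} + 12 n^{2} + 44 n + 48\right)}

The ratio is (k + 1)*(7*k + (k + 1)**2 + 18)/((k + 7)*(k**2 + 7*k + 11)).
Gosper form: A/B · C(k+1)/C(k) with A=k + 1, B=k + 7, C=k**2 + 7*k + 11.
Solve (k + 1)·f(k+1) − (k + 6)·f(k) = k**2 + 7*k + 11.
Bound: deg f ≤ 5.
Coefficient equations give f(k) = k*(k + 2)*(k + 4)*(k**2 + 9*k + 23)/45.
Then R = B(k−1)f/C = k*(k + 2)*(k + 4)*(k + 6)*(k**2 + 9*k + 23)/(45*(k**2 + 7*k + 11)), so s_k = R(k)·t_k = k*(-k**2 - 9*k - 23)/(15*(k**3 + 9*k**2 + 23*k + 15)).
Δs = 3*(-k**2 - 7*k - 11)/(k**6 + 21*k**5 + 175*k**4 + 735*k**3 + 1624*k**2 + 1764*k + 720), as required.
s_(n+1) = (-n**3 - 12*n**2 - 44*n - 33)/(15*(n**3 + 12*n**2 + 44*n + 48)) and s_(1) = -11/240, so S(n) = n*(-n**2 - 12*n - 44)/(48*(n**3 + 12*n**2 + 44*n + 48)).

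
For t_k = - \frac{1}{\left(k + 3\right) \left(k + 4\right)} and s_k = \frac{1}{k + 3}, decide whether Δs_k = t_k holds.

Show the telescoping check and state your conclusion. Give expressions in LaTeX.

s_(k+1) = 1/(k + 4)
s_(k+1) − s_k = -1/((k + 3)*(k + 4))
(s_(k+1) − s_k) − t_k = 0

Valid — Δs_k = t_k.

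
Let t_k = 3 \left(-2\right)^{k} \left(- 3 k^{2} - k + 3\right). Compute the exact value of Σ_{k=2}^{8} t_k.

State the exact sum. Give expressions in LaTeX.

Σ = -109068

t_(k+1)/t_k = 2*(-k - 3*(k + 1)**2 + 2)/(3*k**2 + k - 3).
Take A(k)=-2, B(k)=1, C(k)=k**2 + k/3 - 1.
Key eq: (-2)·f(k+1) = (1)·f(k) + (k**2 + k/3 - 1).
From deg A=0, deg B=0, deg C=2: d=2.
Match coefficients ⇒ f(k) = -(k**2 - k - 1)/3.
Then R = B(k−1)f/C = -(k**2 - k - 1)/(3*k**2 + k - 3), so s_k = R(k)·t_k = 3*(-2)**k*(k**2 - k - 1).
Verify: 3*(-2)**k*(-3*k**2 - k + 3) matches t_k.
Evaluate s at k=9 and k=2: -109056 and 12; difference -109068.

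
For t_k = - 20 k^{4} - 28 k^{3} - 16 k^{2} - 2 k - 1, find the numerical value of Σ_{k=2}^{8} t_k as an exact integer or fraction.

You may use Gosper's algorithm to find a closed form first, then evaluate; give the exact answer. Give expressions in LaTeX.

r(k) = (20*k**4 + 108*k**3 + 220*k**2 + 198*k + 67)/(20*k**4 + 28*k**3 + 16*k**2 + 2*k + 1) after simplifying.
So A=1 and B=1, with C=k**4 + 7*k**3/5 + 4*k**2/5 + k/10 + 1/20.
Need (1)·f(k+1) − (1)·f(k) = k**4 + 7*k**3/5 + 4*k**2/5 + k/10 + 1/20.
deg f ≤ 5 (via 0,0,4).
A polynomial solution: f(k) = k*(4*k**4 - 3*k**3 - 2*k**2 + 2)/20.
Then R = B(k−1)f/C = k*(4*k**4 - 3*k**3 - 2*k**2 + 2)/(20*k**4 + 28*k**3 + 16*k**2 + 2*k + 1), so s_k = R(k)·t_k = k*(-4*k**4 + 3*k**3 + 2*k**2 - 2).
Verify: -20*k**4 - 28*k**3 - 16*k**2 - 2*k - 1 matches t_k.
Evaluate s at k=9 and k=2: -215073 and -68; difference -215005.

Σ = -215005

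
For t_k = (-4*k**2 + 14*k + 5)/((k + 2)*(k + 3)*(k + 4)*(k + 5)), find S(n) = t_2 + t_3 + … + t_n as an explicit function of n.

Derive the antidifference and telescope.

Compute t_(k+1)/t_k: get (k + 2)*(14*k - 4*(k + 1)**2 + 19)/((k + 6)*(-4*k**2 + 14*k + 5)).
Take A(k)=k + 2, B(k)=k + 6, C(k)=k**2 - 7*k/2 - 5/4.
Set up (k + 2)·f(k+1) − (k + 5)·f(k) − (k**2 - 7*k/2 - 5/4) = 0.
Degrees (1,1,2) ⇒ d ≤ 3.
Solving with deg f ≤ 3: f(k) = k*(k**2 - 23*k + 2)/32.
Then R = B(k−1)f/C = k*(k + 5)*(k**2 - 23*k + 2)/(8*(4*k**2 - 14*k - 5)), so s_k = R(k)·t_k = k*(-k**2 + 23*k - 2)/(8*(k + 2)*(k + 3)*(k + 4)).
s_(k+1) − s_k = (-4*k**2 + 14*k + 5)/(k**4 + 14*k**3 + 71*k**2 + 154*k + 120) = t_k.
Telescope: S(n) = s_(n+1) − s_(2) = (-n**3 + 20*n**2 + 41*n + 20)/(8*(n**3 + 12*n**2 + 47*n + 60)) − (1/12) = (-5*n**3 + 36*n**2 + 29*n - 60)/(24*(n**3 + 12*n**2 + 47*n + 60)).

S(n) = (-5*n**3 + 36*n**2 + 29*n - 60)/(24*(n**3 + 12*n**2 + 47*n + 60))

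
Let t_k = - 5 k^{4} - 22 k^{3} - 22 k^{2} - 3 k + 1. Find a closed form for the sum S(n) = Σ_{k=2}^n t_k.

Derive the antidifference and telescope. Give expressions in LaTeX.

The ratio is (5*k**4 + 42*k**3 + 118*k**2 + 133*k + 51)/(5*k**4 + 22*k**3 + 22*k**2 + 3*k - 1).
Take A(k)=1, B(k)=1, C(k)=k**4 + 22*k**3/5 + 22*k**2/5 + 3*k/5 - 1/5.
f must satisfy (1)·f(k+1) − (1)·f(k) = k**4 + 22*k**3/5 + 22*k**2/5 + 3*k/5 - 1/5.
Bound: deg f ≤ 5.
A polynomial solution: f(k) = k*(k**4 + 3*k**3 - 2*k**2 - 4*k + 1)/5.
Certificate R = B(k−1)f/C = k*(k**4 + 3*k**3 - 2*k**2 - 4*k + 1)/(5*k**4 + 22*k**3 + 22*k**2 + 3*k - 1) gives s_k = k*(-k**4 - 3*k**3 + 2*k**2 + 4*k - 1).
s_(k+1) − s_k = -5*k**4 - 22*k**3 - 22*k**2 - 3*k + 1 = t_k.
Evaluate: s_(n+1) = -n**5 - 8*n**4 - 20*n**3 - 18*n**2 - 4*n + 1; subtract s_(2) = -50 ⇒ S(n) = -n**5 - 8*n**4 - 20*n**3 - 18*n**2 - 4*n + 51.

S(n) = - n^{5} - 8 n^{4} - 20 n^{3} - 18 n^{2} - 4 n + 51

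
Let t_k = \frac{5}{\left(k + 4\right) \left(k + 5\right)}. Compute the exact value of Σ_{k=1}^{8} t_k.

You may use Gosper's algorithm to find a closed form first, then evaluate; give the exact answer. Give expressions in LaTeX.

Compute t_(k+1)/t_k: get (k + 4)/(k + 6).
Gosper form: A/B · C(k+1)/C(k) with A=k + 4, B=k + 6, C=1.
Solve (k + 4)·f(k+1) − (k + 5)·f(k) = 1.
d = 1 from the (1,1,0) case.
Coefficient equations give f(k) = k/4.
Get s_k = R·t_k = 5*k/(4*(k + 4)) with R(k) = B(k−1)f(k)/C(k) = k*(k + 5)/4.
Check: Δs_k = 5/(k**2 + 9*k + 20). ✓
Sum = s_(9) − s_(1); s_(9) = 45/52, s_(1) = 1/4 ⇒ 8/13.

Σ = 8/13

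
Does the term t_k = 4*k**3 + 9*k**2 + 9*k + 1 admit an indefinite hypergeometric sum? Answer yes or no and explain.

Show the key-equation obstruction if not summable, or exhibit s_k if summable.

Ratio r(k) = (4*k**3 + 21*k**2 + 39*k + 23)/(4*k**3 + 9*k**2 + 9*k + 1).
Take A(k)=1, B(k)=1, C(k)=k**3 + 9*k**2/4 + 9*k/4 + 1/4.
Key eq: (1)·f(k+1) = (1)·f(k) + (k**3 + 9*k**2/4 + 9*k/4 + 1/4).
Degrees (0,0,3) ⇒ d ≤ 4.
Solving with deg f ≤ 4: f(k) = k*(k**3 + k**2 + k - 2)/4.
Then R = B(k−1)f/C = k*(k**3 + k**2 + k - 2)/(4*k**3 + 9*k**2 + 9*k + 1), so s_k = R(k)·t_k = k*(k**3 + k**2 + k - 2).
s_(k+1) − s_k = 4*k**3 + 9*k**2 + 9*k + 1 = t_k.

Yes. s_k = k*(k**3 + k**2 + k - 2).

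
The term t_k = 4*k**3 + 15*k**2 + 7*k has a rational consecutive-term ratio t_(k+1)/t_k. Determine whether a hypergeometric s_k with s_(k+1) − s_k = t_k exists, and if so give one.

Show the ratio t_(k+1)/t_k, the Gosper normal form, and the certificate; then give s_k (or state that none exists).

s_k = k*(k**3 + 3*k**2 - 3*k - 1)

Compute t_(k+1)/t_k: get (4*k**3 + 27*k**2 + 49*k + 26)/(k*(4*k**2 + 15*k + 7)).
Normal form (A,B,C) = (1, 1, k**3 + 15*k**2/4 + 7*k/4).
Set up (1)·f(k+1) − (1)·f(k) − (k**3 + 15*k**2/4 + 7*k/4) = 0.
Degrees (0,0,3) ⇒ d ≤ 4.
Match coefficients ⇒ f(k) = k*(k - 1)*(k**2 + 4*k + 1)/4.
R(k) = B(k−1)·f(k)/C(k) = (k - 1)*(k**2 + 4*k + 1)/(4*k**2 + 15*k + 7); s_k = R·t_k = k*(k**3 + 3*k**2 - 3*k - 1).
Check: Δs_k = k*(4*k**2 + 15*k + 7). ✓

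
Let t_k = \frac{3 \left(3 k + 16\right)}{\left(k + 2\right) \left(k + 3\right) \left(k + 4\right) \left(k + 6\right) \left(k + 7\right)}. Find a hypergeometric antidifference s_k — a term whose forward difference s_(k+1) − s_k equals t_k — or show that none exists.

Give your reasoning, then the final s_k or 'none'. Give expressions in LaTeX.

s_k = \frac{k \left(k^{2} + 11 k + 36\right)}{12 \left(k^{3} + 11 k^{2} + 36 k + 36\right)}

The ratio is (k + 2)*(k + 6)*(3*k + 19)/((k + 5)*(k + 8)*(3*k + 16)).
Factor: A=k + 2; B=k + 8; C=k**2 + 31*k/3 + 80/3.
Need (k + 2)·f(k+1) − (k + 7)·f(k) = k**2 + 31*k/3 + 80/3.
deg f ≤ 5 (via 1,1,2).
Coefficient equations give f(k) = k*(k + 4)*(k + 5)*(k**2 + 11*k + 36)/108.
Get s_k = R·t_k = k*(k**2 + 11*k + 36)/(12*(k**3 + 11*k**2 + 36*k + 36)) with R(k) = B(k−1)f(k)/C(k) = k*(k + 4)*(k + 7)*(k**2 + 11*k + 36)/(36*(3*k + 16)).
Δs = 3*(3*k + 16)/(k**5 + 22*k**4 + 185*k**3 + 740*k**2 + 1404*k + 1008), as required.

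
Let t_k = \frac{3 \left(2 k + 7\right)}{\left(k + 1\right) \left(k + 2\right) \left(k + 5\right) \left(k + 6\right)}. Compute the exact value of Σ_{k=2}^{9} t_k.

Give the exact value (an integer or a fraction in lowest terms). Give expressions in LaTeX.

t_(k+1)/t_k = (k + 1)*(k + 5)*(2*k + 9)/((k + 3)*(k + 7)*(2*k + 7)).
Take A(k)=k + 1, B(k)=k + 7, C(k)=k**3 + 21*k**2/2 + 73*k/2 + 42.
Key eq: (k + 1)·f(k+1) = (k + 6)·f(k) + (k**3 + 21*k**2/2 + 73*k/2 + 42).
Degrees (1,1,3) ⇒ d ≤ 5.
Match coefficients ⇒ f(k) = k*(k + 2)*(k + 3)*(k + 4)*(k + 6)/10.
Then R = B(k−1)f/C = k*(k + 2)*(k + 6)**2/(5*(2*k + 7)), so s_k = R(k)·t_k = 3*k*(k + 6)/(5*(k**2 + 6*k + 5)).
s_(k+1) − s_k = 3*(2*k + 7)/(k**4 + 14*k**3 + 65*k**2 + 112*k + 60) = t_k.
Σ_(k=2)^(9) t_k = s_(10) − s_(2) = 32/55 − (16/35) = 48/385.

Σ = 48/385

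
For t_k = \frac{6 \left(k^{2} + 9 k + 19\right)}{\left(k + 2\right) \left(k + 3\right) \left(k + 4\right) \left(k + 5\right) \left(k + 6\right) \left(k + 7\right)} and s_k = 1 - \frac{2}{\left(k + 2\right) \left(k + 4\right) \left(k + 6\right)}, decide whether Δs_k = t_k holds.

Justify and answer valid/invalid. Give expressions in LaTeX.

s_(k+1) = 1 - 2/((k + 3)*(k + 5)*(k + 7))
s_(k+1) − s_k = 6*(k**2 + 9*k + 19)/(k**6 + 27*k**5 + 295*k**4 + 1665*k**3 + 5104*k**2 + 8028*k + 5040)
(s_(k+1) − s_k) − t_k = 0

Valid: the claim telescopes to t_k.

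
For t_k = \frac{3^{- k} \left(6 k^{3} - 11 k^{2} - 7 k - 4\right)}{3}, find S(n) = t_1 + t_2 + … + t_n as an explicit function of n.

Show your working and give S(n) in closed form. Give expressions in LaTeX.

S(n) = 3^{- n - 1} \left(3^{n} - 3 n^{3} - 8 n^{2} - 7 n - 1\right)

Compute t_(k+1)/t_k: get (6*k**3 + 7*k**2 - 11*k - 16)/(3*(6*k**3 - 11*k**2 - 7*k - 4)).
So A=1/3 and B=1, with C=k**3 - 11*k**2/6 - 7*k/6 - 2/3.
Need (1/3)·f(k+1) − (1)·f(k) = k**3 - 11*k**2/6 - 7*k/6 - 2/3.
d = 3 from the (0,0,3) case.
Coefficient equations give f(k) = -(3*k**3 - k**2 - 1)/2.
Certificate R = B(k−1)f/C = -3*(3*k**3 - k**2 - 1)/(6*k**3 - 11*k**2 - 7*k - 4) gives s_k = (-3*k**3 + k**2 + 1)/3**k.
Δs = (6*k**3 - 11*k**2 - 7*k - 4)/(3*3**k), as required.
Evaluate: s_(n+1) = 3**(-n - 1)*(-3*n**3 - 8*n**2 - 7*n - 1); subtract s_(1) = -1/3 ⇒ S(n) = 3**(-n - 1)*(3**n - 3*n**3 - 8*n**2 - 7*n - 1).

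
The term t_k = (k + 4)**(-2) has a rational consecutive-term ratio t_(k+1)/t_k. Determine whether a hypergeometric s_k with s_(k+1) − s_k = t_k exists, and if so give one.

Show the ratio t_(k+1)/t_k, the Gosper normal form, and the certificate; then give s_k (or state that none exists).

The ratio is (k + 4)**2/(k + 5)**2.
Factor: A=k**2 + 8*k + 16; B=k**2 + 10*k + 25; C=1.
Need (k**2 + 8*k + 16)·f(k+1) − (k**2 + 8*k + 16)·f(k) = 1.
deg f ≤ 0 (via 2,2,0).
f = c0 ⇒ A·f(k+1) − B(k−1)·f(k) − C = -1. The system {-1 = 0} is inconsistent; no antidifference.

none — t_k is not Gosper-summable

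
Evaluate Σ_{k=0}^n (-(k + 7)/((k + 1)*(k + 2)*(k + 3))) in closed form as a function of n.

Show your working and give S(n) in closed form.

S(n) = (-2*n**2 - 9*n - 7)/(n**2 + 5*n + 6)

Compute t_(k+1)/t_k: get (k + 1)*(k + 8)/((k + 4)*(k + 7)).
Normal form (A,B,C) = (k + 1, k + 4, k + 7).
Set up (k + 1)·f(k+1) − (k + 3)·f(k) − (k + 7) = 0.
deg f ≤ 2 (via 1,1,1).
Coefficient equations give f(k) = k*(2*k + 5).
Then R = B(k−1)f/C = k*(k + 3)*(2*k + 5)/(k + 7), so s_k = R(k)·t_k = k*(-2*k - 5)/((k + 1)*(k + 2)).
Δs = (-k - 7)/(k**3 + 6*k**2 + 11*k + 6), as required.
Telescope: S(n) = s_(n+1) − s_(0) = (-2*n**2 - 9*n - 7)/(n**2 + 5*n + 6) − (0) = (-2*n**2 - 9*n - 7)/(n**2 + 5*n + 6).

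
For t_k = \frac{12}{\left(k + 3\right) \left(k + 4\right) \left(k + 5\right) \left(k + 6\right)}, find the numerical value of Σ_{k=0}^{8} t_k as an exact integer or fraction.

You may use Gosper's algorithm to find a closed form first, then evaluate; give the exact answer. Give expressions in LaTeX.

Σ = 59/910

The ratio is (k + 3)/(k + 7).
So A=k + 3 and B=k + 7, with C=1.
Solve (k + 3)·f(k+1) − (k + 6)·f(k) = 1.
Degrees (1,1,0) ⇒ d ≤ 3.
Solve for f: f(k) = k*(k**2 + 12*k + 47)/180 (degree 3 ≤ 3).
Certificate R = B(k−1)f/C = k*(k + 6)*(k**2 + 12*k + 47)/180 gives s_k = k*(k**2 + 12*k + 47)/(15*(k + 3)*(k + 4)*(k + 5)).
Verify: 12/(k**4 + 18*k**3 + 119*k**2 + 342*k + 360) matches t_k.
Evaluate s at k=9 and k=0: 59/910 and 0; difference 59/910.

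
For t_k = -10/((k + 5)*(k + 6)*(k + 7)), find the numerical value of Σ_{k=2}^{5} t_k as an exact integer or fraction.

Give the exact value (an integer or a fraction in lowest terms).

Compute t_(k+1)/t_k: get (k + 5)/(k + 8).
Normal form (A,B,C) = (k + 5, k + 8, 1).
Need (k + 5)·f(k+1) − (k + 7)·f(k) = 1.
d = 2 from the (1,1,0) case.
Match coefficients ⇒ f(k) = k*(k + 11)/60.
Certificate R = B(k−1)f/C = k*(k + 7)*(k + 11)/60 gives s_k = k*(-k - 11)/(6*(k + 5)*(k + 6)).
Check: Δs_k = -10/(k**3 + 18*k**2 + 107*k + 210). ✓
Evaluate s at k=6 and k=2: -17/132 and -13/168; difference -95/1848.

Σ = -95/1848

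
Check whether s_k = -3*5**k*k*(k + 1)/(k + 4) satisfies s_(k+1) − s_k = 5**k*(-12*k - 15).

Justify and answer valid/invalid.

s_(k+1) = -15*5**k*(k + 1)*(k + 2)/(k + 5)
s_(k+1) − s_k = 3*5**k*(k + 1)*(k*(k + 5) - 5*(k + 2)*(k + 4))/((k + 4)*(k + 5))
(s_(k+1) − s_k) − t_k = 36*5**k*(k**2 + 5*k + 5)/(k**2 + 9*k + 20)

Invalid: residual 36*5**k*(k**2 + 5*k + 5)/(k**2 + 9*k + 20) ≠ 0.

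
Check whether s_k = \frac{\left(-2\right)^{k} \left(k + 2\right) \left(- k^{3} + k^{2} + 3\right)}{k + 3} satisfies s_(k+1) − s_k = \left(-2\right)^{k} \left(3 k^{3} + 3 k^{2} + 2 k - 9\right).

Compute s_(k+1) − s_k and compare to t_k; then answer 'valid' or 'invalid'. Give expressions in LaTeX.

Invalid: residual \frac{\left(-2\right)^{k} \left(- 3 k^{4} - 13 k^{3} - 10 k^{2} + 3 k + 30\right)}{k^{2} + 7 k + 12} ≠ 0.

s_(k+1) = (-2)**(k + 1)*(-k**4 - 5*k**3 - 7*k**2 + 9)/(k + 4)
s_(k+1) − s_k = (-2)**k*(3*k**5 + 21*k**4 + 46*k**3 + 31*k**2 - 36*k - 78)/(k**2 + 7*k + 12)
(s_(k+1) − s_k) − t_k = (-2)**k*(-3*k**4 - 13*k**3 - 10*k**2 + 3*k + 30)/(k**2 + 7*k + 12)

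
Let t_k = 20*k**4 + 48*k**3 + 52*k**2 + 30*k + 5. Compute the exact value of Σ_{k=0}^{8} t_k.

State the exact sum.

Σ = 249381

r(k) = (20*k**4 + 128*k**3 + 316*k**2 + 358*k + 155)/(20*k**4 + 48*k**3 + 52*k**2 + 30*k + 5) after simplifying.
So A=1 and B=1, with C=k**4 + 12*k**3/5 + 13*k**2/5 + 3*k/2 + 1/4.
f must satisfy (1)·f(k+1) − (1)·f(k) = k**4 + 12*k**3/5 + 13*k**2/5 + 3*k/2 + 1/4.
From deg A=0, deg B=0, deg C=4: d=5.
A polynomial solution: f(k) = k*(4*k**4 + 2*k**3 + k - 2)/20.
Then R = B(k−1)f/C = k*(4*k**4 + 2*k**3 + k - 2)/(20*k**4 + 48*k**3 + 52*k**2 + 30*k + 5), so s_k = R(k)·t_k = k*(4*k**4 + 2*k**3 + k - 2).
Verify: 20*k**4 + 48*k**3 + 52*k**2 + 30*k + 5 matches t_k.
Telescoping: Σ = s_(9) − s_(0) = 249381 − (0) = 249381.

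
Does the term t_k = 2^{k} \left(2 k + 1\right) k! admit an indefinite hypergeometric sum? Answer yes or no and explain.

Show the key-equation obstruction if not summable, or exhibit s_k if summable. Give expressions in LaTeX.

Yes. s_k = 2^{k} k!.

The ratio is 2*(k + 1)*(2*k + 3)/(2*k + 1).
Normal form (A,B,C) = (2*k + 2, 1, k + 1/2).
f must satisfy (2*k + 2)·f(k+1) − (1)·f(k) = k + 1/2.
deg f ≤ 0 (via 1,0,1).
Solve for f: f(k) = 1/2 (degree 0 ≤ 0).
Get s_k = R·t_k = 2**k*factorial(k) with R(k) = B(k−1)f(k)/C(k) = 1/(2*k + 1).
s_(k+1) − s_k = 2**k*(2*k + 1)*factorial(k) = t_k.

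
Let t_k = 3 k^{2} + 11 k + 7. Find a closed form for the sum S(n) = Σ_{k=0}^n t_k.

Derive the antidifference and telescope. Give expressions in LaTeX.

S(n) = n^{3} + 7 n^{2} + 13 n + 7

t_(k+1)/t_k = (3*k**2 + 17*k + 21)/(3*k**2 + 11*k + 7).
A = 1, B = 1, C = k**2 + 11*k/3 + 7/3.
Set up (1)·f(k+1) − (1)·f(k) − (k**2 + 11*k/3 + 7/3) = 0.
Degrees (0,0,2) ⇒ d ≤ 3.
Coefficient equations give f(k) = k*(k**2 + 4*k + 2)/3.
Certificate R = B(k−1)f/C = k*(k**2 + 4*k + 2)/(3*k**2 + 11*k + 7) gives s_k = k*(k**2 + 4*k + 2).
Δs = 3*k**2 + 11*k + 7, as required.
Σ_(k=0)^n t_k = s_(n+1) − s_(0) = (n**3 + 7*n**2 + 13*n + 7) − (0), i.e. n**3 + 7*n**2 + 13*n + 7.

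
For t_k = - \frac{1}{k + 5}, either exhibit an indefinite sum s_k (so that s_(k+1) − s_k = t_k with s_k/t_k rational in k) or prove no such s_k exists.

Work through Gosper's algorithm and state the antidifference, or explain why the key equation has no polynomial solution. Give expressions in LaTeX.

Ratio r(k) = (k + 5)/(k + 6).
Factor: A=k + 5; B=k + 6; C=1.
Need (k + 5)·f(k+1) − (k + 5)·f(k) = 1.
deg f ≤ 0 (via 1,1,0).
Generic f = c0 gives residual -1; -1 = 0 cannot hold, so t_k is not Gosper-summable.

none (Gosper's algorithm certifies no s_k)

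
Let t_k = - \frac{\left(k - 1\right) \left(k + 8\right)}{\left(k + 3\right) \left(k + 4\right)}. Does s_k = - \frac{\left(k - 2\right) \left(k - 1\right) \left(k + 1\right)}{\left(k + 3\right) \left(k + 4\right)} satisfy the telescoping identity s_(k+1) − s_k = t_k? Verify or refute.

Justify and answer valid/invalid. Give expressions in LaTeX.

s_(k+1) = -k*(k - 1)*(k + 2)/((k + 4)*(k + 5))
s_(k+1) − s_k = (-k**3 - 12*k**2 + 3*k + 10)/(k**3 + 12*k**2 + 47*k + 60)
(s_(k+1) − s_k) − t_k = 30*(k - 1)/(k**3 + 12*k**2 + 47*k + 60)

Invalid: residual \frac{30 \left(k - 1\right)}{k^{3} + 12 k^{2} + 47 k + 60} ≠ 0.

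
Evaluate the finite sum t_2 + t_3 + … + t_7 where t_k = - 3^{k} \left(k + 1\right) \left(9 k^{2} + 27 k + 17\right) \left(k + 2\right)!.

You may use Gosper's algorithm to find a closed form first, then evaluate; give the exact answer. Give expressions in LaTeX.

Σ = -4214114551656

Ratio r(k) = 3*(k + 2)*(k + 3)*(27*k + 9*(k + 1)**2 + 44)/((k + 1)*(9*k**2 + 27*k + 17)).
Gosper form: A/B · C(k+1)/C(k) with A=3*k + 9, B=1, C=k**3 + 4*k**2 + 44*k/9 + 17/9.
Key eq: (3*k + 9)·f(k+1) = (1)·f(k) + (k**3 + 4*k**2 + 44*k/9 + 17/9).
Degrees (1,0,3) ⇒ d ≤ 2.
A polynomial solution: f(k) = (3*k**2 - 2*k + 1)/9.
Then R = B(k−1)f/C = (3*k**2 - 2*k + 1)/((k + 1)*(9*k**2 + 27*k + 17)), so s_k = R(k)·t_k = -3**k*(3*k**2 - 2*k + 1)*factorial(k + 2).
s_(k+1) − s_k = -3**k*(k + 1)*(9*k**2 + 27*k + 17)*factorial(k + 2) = t_k.
Σ_(k=2)^(7) t_k = s_(8) − s_(2) = -4214114553600 − (-1944) = -4214114551656.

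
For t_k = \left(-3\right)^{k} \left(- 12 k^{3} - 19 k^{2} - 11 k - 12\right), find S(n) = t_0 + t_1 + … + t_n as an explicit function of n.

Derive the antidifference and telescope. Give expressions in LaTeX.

The ratio is 3*(-12*k**3 - 55*k**2 - 85*k - 54)/(12*k**3 + 19*k**2 + 11*k + 12).
So A=-3 and B=1, with C=k**3 + 19*k**2/12 + 11*k/12 + 1.
Set up (-3)·f(k+1) − (1)·f(k) − (k**3 + 19*k**2/12 + 11*k/12 + 1) = 0.
deg f ≤ 3 (via 0,0,3).
Coefficient equations give f(k) = -(3*k**3 - 2*k**2 - k + 3)/12.
Get s_k = R·t_k = (-3)**k*(3*k**3 - 2*k**2 - k + 3) with R(k) = B(k−1)f(k)/C(k) = -(3*k**3 - 2*k**2 - k + 3)/(12*k**3 + 19*k**2 + 11*k + 12).
Verify: (-3)**k*(-12*k**3 - 19*k**2 - 11*k - 12) matches t_k.
Σ_(k=0)^n t_k = s_(n+1) − s_(0) = ((-3)**(n + 1)*(3*n**3 + 7*n**2 + 4*n + 3)) − (3), i.e. -9*(-3)**n*n**3 - 21*(-3)**n*n**2 - 12*(-3)**n*n - 9*(-3)**n - 3.

S(n) = - 9 \left(-3\right)^{n} n^{3} - 21 \left(-3\right)^{n} n^{2} - 12 \left(-3\right)^{n} n - 9 \left(-3\right)^{n} - 3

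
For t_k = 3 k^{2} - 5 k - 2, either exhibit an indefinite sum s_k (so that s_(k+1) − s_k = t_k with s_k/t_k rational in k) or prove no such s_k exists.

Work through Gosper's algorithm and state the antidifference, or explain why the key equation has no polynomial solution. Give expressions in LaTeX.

s_k = k \left(k^{2} - 4 k + 1\right)

Compute t_(k+1)/t_k: get (3*k**2 + k - 4)/(3*k**2 - 5*k - 2).
Gosper form: A/B · C(k+1)/C(k) with A=1, B=1, C=k**2 - 5*k/3 - 2/3.
Need (1)·f(k+1) − (1)·f(k) = k**2 - 5*k/3 - 2/3.
Bound: deg f ≤ 3.
Solve for f: f(k) = k*(k**2 - 4*k + 1)/3 (degree 3 ≤ 3).
Then R = B(k−1)f/C = k*(k**2 - 4*k + 1)/((k - 2)*(3*k + 1)), so s_k = R(k)·t_k = k*(k**2 - 4*k + 1).
Δs = 3*k**2 - 5*k - 2, as required.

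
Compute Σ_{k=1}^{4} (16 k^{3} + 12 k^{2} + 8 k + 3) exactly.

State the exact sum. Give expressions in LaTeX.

Σ = 2052

The ratio is (16*k**3 + 60*k**2 + 80*k + 39)/(16*k**3 + 12*k**2 + 8*k + 3).
Take A(k)=1, B(k)=1, C(k)=k**3 + 3*k**2/4 + k/2 + 3/16.
Set up (1)·f(k+1) − (1)·f(k) − (k**3 + 3*k**2/4 + k/2 + 3/16) = 0.
Degrees (0,0,3) ⇒ d ≤ 4.
A polynomial solution: f(k) = k*(4*k**3 - 4*k**2 + 2*k + 1)/16.
R(k) = B(k−1)·f(k)/C(k) = k*(4*k**3 - 4*k**2 + 2*k + 1)/((2*k + 1)*(8*k**2 + 2*k + 3)); s_k = R·t_k = k*(4*k**3 - 4*k**2 + 2*k + 1).
Check: Δs_k = 16*k**3 + 12*k**2 + 8*k + 3. ✓
Telescoping: Σ = s_(5) − s_(1) = 2055 − (3) = 2052.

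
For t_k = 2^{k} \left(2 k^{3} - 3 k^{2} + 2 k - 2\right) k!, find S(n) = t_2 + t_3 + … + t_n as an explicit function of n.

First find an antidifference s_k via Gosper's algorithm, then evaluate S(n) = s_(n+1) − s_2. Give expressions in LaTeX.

S(n) = 2^{n + 1} \left(n - 1\right)^{2} \left(n + 1\right)!

Ratio r(k) = 2*(2*k**4 + 5*k**3 + 5*k**2 + k - 1)/(2*k**3 - 3*k**2 + 2*k - 2).
So A=2*k + 2 and B=1, with C=k**3 - 3*k**2/2 + k - 1.
Solve (2*k + 2)·f(k+1) − (1)·f(k) = k**3 - 3*k**2/2 + k - 1.
Bound: deg f ≤ 2.
Solve for f: f(k) = (k - 2)**2/2 (degree 2 ≤ 2).
Certificate R = B(k−1)f/C = (k - 2)**2/(2*k**3 - 3*k**2 + 2*k - 2) gives s_k = 2**k*(k - 2)**2*factorial(k).
Check: Δs_k = 2**k*(2*k**3 - 3*k**2 + 2*k - 2)*factorial(k). ✓
Telescope: S(n) = s_(n+1) − s_(2) = 2**(n + 1)*(n - 1)**2*factorial(n + 1) − (0) = 2**(n + 1)*(n - 1)**2*factorial(n + 1).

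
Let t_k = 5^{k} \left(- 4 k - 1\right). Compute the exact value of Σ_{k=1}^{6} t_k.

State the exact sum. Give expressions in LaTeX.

r(k) = 5*(4*k + 5)/(4*k + 1) after simplifying.
Factor: A=5; B=1; C=k + 1/4.
Set up (5)·f(k+1) − (1)·f(k) − (k + 1/4) = 0.
Bound: deg f ≤ 1.
Solve for f: f(k) = (k - 1)/4 (degree 1 ≤ 1).
R(k) = B(k−1)·f(k)/C(k) = (k - 1)/(4*k + 1); s_k = R·t_k = 5**k*(1 - k).
Δs = 5**k*(-4*k - 1), as required.
Evaluate s at k=7 and k=1: -468750 and 0; difference -468750.

Σ = -468750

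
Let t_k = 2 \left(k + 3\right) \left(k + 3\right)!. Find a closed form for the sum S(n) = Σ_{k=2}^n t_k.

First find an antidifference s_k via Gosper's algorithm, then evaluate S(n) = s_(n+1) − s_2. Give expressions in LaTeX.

S(n) = 2 \left(n + 4\right)! - 240

Step 1: r(k) = (k + 4)**2/(k + 3).
Factor: A=k + 4; B=1; C=k + 3.
Need (k + 4)·f(k+1) − (1)·f(k) = k + 3.
Degrees (1,0,1) ⇒ d ≤ 0.
Coefficient equations give f(k) = 1.
Get s_k = R·t_k = 2*factorial(k + 3) with R(k) = B(k−1)f(k)/C(k) = 1/(k + 3).
s_(k+1) − s_k = 2*(k + 3)*factorial(k + 3) = t_k.
Evaluate: s_(n+1) = 2*factorial(n + 4); subtract s_(2) = 240 ⇒ S(n) = 2*factorial(n + 4) - 240.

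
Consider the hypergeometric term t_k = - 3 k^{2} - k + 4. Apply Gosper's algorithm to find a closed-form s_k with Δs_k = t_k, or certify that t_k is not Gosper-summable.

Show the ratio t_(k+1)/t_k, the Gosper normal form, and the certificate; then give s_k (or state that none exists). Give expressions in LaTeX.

s_k = k \left(- k^{2} + k + 4\right)

Step 1: r(k) = k*(3*k + 7)/(3*k**2 + k - 4).
Gosper form: A/B · C(k+1)/C(k) with A=1, B=1, C=k**2 + k/3 - 4/3.
Set up (1)·f(k+1) − (1)·f(k) − (k**2 + k/3 - 4/3) = 0.
Degrees (0,0,2) ⇒ d ≤ 3.
Solve for f: f(k) = k*(k**2 - k - 4)/3 (degree 3 ≤ 3).
Then R = B(k−1)f/C = k*(k**2 - k - 4)/((k - 1)*(3*k + 4)), so s_k = R(k)·t_k = k*(-k**2 + k + 4).
Check: Δs_k = -3*k**2 - k + 4. ✓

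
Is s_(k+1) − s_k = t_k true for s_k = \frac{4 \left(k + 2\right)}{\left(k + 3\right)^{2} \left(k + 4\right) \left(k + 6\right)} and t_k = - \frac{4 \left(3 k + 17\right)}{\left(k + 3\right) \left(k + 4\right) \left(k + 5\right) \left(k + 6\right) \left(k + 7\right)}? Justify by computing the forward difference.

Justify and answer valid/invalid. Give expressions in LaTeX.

s_(k+1) = 4*(k + 3)/((k + 4)**2*(k + 5)*(k + 7))
s_(k+1) − s_k = 4*(-(k + 2)*(k + 4)*(k + 5)*(k + 7) + (k + 3)**3*(k + 6))/((k + 3)**2*(k + 4)**2*(k + 5)*(k + 6)*(k + 7))
(s_(k+1) − s_k) − t_k = 8*(2*k**2 + 19*k + 43)/(k**7 + 32*k**6 + 432*k**5 + 3190*k**4 + 13919*k**3 + 35898*k**2 + 50688*k + 30240)

Invalid: residual \frac{8 \left(2 k^{2} + 19 k + 43\right)}{k^{7} + 32 k^{6} + 432 k^{5} + 3190 k^{4} + 13919 k^{3} + 35898 k^{2} + 50688 k + 30240} ≠ 0.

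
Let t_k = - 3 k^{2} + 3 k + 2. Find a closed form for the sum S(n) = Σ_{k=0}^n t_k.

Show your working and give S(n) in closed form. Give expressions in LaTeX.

S(n) = - n^{3} + 3 n + 2

The ratio is (3*k**2 + 3*k - 2)/(3*k**2 - 3*k - 2).
A = 1, B = 1, C = k**2 - k - 2/3.
Set up (1)·f(k+1) − (1)·f(k) − (k**2 - k - 2/3) = 0.
Bound: deg f ≤ 3.
Solve for f: f(k) = k**2*(k - 3)/3 (degree 3 ≤ 3).
Certificate R = B(k−1)f/C = k**2*(k - 3)/(3*k**2 - 3*k - 2) gives s_k = k**2*(3 - k).
Check: Δs_k = -3*k**2 + 3*k + 2. ✓
Evaluate: s_(n+1) = -n**3 + 3*n + 2; subtract s_(0) = 0 ⇒ S(n) = -n**3 + 3*n + 2.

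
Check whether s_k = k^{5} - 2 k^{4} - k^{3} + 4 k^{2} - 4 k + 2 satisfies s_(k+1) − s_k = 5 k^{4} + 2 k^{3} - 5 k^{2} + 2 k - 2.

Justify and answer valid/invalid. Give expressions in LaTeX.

s_(k+1) = k*(k**4 + 3*k**3 + k**2 - k - 2)
s_(k+1) − s_k = 5*k**4 + 2*k**3 - 5*k**2 + 2*k - 2
(s_(k+1) − s_k) − t_k = 0

valid (s_(k+1) − s_k reduces to t_k)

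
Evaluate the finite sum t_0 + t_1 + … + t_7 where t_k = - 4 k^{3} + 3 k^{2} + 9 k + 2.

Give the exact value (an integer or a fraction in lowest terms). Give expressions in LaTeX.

r(k) = (4*k**3 + 9*k**2 - 3*k - 10)/(4*k**3 - 3*k**2 - 9*k - 2) after simplifying.
Gosper form: A/B · C(k+1)/C(k) with A=1, B=1, C=k**3 - 3*k**2/4 - 9*k/4 - 1/2.
Solve (1)·f(k+1) − (1)·f(k) = k**3 - 3*k**2/4 - 9*k/4 - 1/2.
deg f ≤ 4 (via 0,0,3).
Solving with deg f ≤ 4: f(k) = k*(k + 1)*(k**2 - 4*k + 2)/4.
Certificate R = B(k−1)f/C = k*(k**2 - 4*k + 2)/((k - 2)*(4*k + 1)) gives s_k = k*(-k**3 + 3*k**2 + 2*k - 2).
Check: Δs_k = -4*k**3 + 3*k**2 + 9*k + 2. ✓
Σ_(k=0)^(7) t_k = s_(8) − s_(0) = -2448 − (0) = -2448.

Σ = -2448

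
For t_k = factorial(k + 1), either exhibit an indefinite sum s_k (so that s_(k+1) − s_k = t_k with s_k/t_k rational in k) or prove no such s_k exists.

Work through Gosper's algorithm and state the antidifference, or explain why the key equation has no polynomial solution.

no hypergeometric antidifference exists

t_(k+1)/t_k = k + 2.
A = k + 2, B = 1, C = 1.
Need (k + 2)·f(k+1) − (1)·f(k) = 1.
From deg A=1, deg B=0, deg C=0: d=-1.
Bound -1 < 0, so the key equation has no polynomial solution.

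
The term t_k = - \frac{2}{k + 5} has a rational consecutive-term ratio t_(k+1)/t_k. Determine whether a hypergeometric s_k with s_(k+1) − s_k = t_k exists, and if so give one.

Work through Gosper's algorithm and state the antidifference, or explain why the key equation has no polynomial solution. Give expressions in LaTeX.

The ratio is (k + 5)/(k + 6).
Factor: A=k + 5; B=k + 6; C=1.
Set up (k + 5)·f(k+1) − (k + 5)·f(k) − (1) = 0.
d = 0 from the (1,1,0) case.
Generic f = c0 gives residual -1; -1 = 0 cannot hold, so t_k is not Gosper-summable.

not Gosper-summable; s_k does not exist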